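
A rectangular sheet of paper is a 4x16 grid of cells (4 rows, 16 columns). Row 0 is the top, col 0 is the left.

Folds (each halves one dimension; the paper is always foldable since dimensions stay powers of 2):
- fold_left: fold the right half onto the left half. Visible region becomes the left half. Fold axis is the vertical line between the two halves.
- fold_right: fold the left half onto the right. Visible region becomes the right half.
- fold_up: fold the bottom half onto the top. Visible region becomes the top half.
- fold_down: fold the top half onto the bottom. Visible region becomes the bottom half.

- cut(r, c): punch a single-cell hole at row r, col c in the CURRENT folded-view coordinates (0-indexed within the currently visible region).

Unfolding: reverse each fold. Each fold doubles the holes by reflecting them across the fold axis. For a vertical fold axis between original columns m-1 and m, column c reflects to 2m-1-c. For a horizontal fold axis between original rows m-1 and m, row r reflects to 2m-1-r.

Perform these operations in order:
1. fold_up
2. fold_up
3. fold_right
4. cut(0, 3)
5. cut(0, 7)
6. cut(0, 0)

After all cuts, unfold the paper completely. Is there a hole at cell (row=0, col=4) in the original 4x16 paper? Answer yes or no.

Answer: yes

Derivation:
Op 1 fold_up: fold axis h@2; visible region now rows[0,2) x cols[0,16) = 2x16
Op 2 fold_up: fold axis h@1; visible region now rows[0,1) x cols[0,16) = 1x16
Op 3 fold_right: fold axis v@8; visible region now rows[0,1) x cols[8,16) = 1x8
Op 4 cut(0, 3): punch at orig (0,11); cuts so far [(0, 11)]; region rows[0,1) x cols[8,16) = 1x8
Op 5 cut(0, 7): punch at orig (0,15); cuts so far [(0, 11), (0, 15)]; region rows[0,1) x cols[8,16) = 1x8
Op 6 cut(0, 0): punch at orig (0,8); cuts so far [(0, 8), (0, 11), (0, 15)]; region rows[0,1) x cols[8,16) = 1x8
Unfold 1 (reflect across v@8): 6 holes -> [(0, 0), (0, 4), (0, 7), (0, 8), (0, 11), (0, 15)]
Unfold 2 (reflect across h@1): 12 holes -> [(0, 0), (0, 4), (0, 7), (0, 8), (0, 11), (0, 15), (1, 0), (1, 4), (1, 7), (1, 8), (1, 11), (1, 15)]
Unfold 3 (reflect across h@2): 24 holes -> [(0, 0), (0, 4), (0, 7), (0, 8), (0, 11), (0, 15), (1, 0), (1, 4), (1, 7), (1, 8), (1, 11), (1, 15), (2, 0), (2, 4), (2, 7), (2, 8), (2, 11), (2, 15), (3, 0), (3, 4), (3, 7), (3, 8), (3, 11), (3, 15)]
Holes: [(0, 0), (0, 4), (0, 7), (0, 8), (0, 11), (0, 15), (1, 0), (1, 4), (1, 7), (1, 8), (1, 11), (1, 15), (2, 0), (2, 4), (2, 7), (2, 8), (2, 11), (2, 15), (3, 0), (3, 4), (3, 7), (3, 8), (3, 11), (3, 15)]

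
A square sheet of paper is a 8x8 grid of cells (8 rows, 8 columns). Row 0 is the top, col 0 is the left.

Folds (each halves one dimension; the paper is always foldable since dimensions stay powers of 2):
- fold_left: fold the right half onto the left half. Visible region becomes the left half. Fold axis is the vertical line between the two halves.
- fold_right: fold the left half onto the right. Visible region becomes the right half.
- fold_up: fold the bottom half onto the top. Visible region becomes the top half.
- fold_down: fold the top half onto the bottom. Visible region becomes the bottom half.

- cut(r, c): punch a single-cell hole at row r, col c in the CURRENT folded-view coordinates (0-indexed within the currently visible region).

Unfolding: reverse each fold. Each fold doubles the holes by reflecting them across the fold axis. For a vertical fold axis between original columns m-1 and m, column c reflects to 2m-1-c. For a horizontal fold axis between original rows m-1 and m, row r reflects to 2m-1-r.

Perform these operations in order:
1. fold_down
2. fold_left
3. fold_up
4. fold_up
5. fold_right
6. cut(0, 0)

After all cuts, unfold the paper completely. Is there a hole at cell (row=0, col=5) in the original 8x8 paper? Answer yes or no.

Op 1 fold_down: fold axis h@4; visible region now rows[4,8) x cols[0,8) = 4x8
Op 2 fold_left: fold axis v@4; visible region now rows[4,8) x cols[0,4) = 4x4
Op 3 fold_up: fold axis h@6; visible region now rows[4,6) x cols[0,4) = 2x4
Op 4 fold_up: fold axis h@5; visible region now rows[4,5) x cols[0,4) = 1x4
Op 5 fold_right: fold axis v@2; visible region now rows[4,5) x cols[2,4) = 1x2
Op 6 cut(0, 0): punch at orig (4,2); cuts so far [(4, 2)]; region rows[4,5) x cols[2,4) = 1x2
Unfold 1 (reflect across v@2): 2 holes -> [(4, 1), (4, 2)]
Unfold 2 (reflect across h@5): 4 holes -> [(4, 1), (4, 2), (5, 1), (5, 2)]
Unfold 3 (reflect across h@6): 8 holes -> [(4, 1), (4, 2), (5, 1), (5, 2), (6, 1), (6, 2), (7, 1), (7, 2)]
Unfold 4 (reflect across v@4): 16 holes -> [(4, 1), (4, 2), (4, 5), (4, 6), (5, 1), (5, 2), (5, 5), (5, 6), (6, 1), (6, 2), (6, 5), (6, 6), (7, 1), (7, 2), (7, 5), (7, 6)]
Unfold 5 (reflect across h@4): 32 holes -> [(0, 1), (0, 2), (0, 5), (0, 6), (1, 1), (1, 2), (1, 5), (1, 6), (2, 1), (2, 2), (2, 5), (2, 6), (3, 1), (3, 2), (3, 5), (3, 6), (4, 1), (4, 2), (4, 5), (4, 6), (5, 1), (5, 2), (5, 5), (5, 6), (6, 1), (6, 2), (6, 5), (6, 6), (7, 1), (7, 2), (7, 5), (7, 6)]
Holes: [(0, 1), (0, 2), (0, 5), (0, 6), (1, 1), (1, 2), (1, 5), (1, 6), (2, 1), (2, 2), (2, 5), (2, 6), (3, 1), (3, 2), (3, 5), (3, 6), (4, 1), (4, 2), (4, 5), (4, 6), (5, 1), (5, 2), (5, 5), (5, 6), (6, 1), (6, 2), (6, 5), (6, 6), (7, 1), (7, 2), (7, 5), (7, 6)]

Answer: yes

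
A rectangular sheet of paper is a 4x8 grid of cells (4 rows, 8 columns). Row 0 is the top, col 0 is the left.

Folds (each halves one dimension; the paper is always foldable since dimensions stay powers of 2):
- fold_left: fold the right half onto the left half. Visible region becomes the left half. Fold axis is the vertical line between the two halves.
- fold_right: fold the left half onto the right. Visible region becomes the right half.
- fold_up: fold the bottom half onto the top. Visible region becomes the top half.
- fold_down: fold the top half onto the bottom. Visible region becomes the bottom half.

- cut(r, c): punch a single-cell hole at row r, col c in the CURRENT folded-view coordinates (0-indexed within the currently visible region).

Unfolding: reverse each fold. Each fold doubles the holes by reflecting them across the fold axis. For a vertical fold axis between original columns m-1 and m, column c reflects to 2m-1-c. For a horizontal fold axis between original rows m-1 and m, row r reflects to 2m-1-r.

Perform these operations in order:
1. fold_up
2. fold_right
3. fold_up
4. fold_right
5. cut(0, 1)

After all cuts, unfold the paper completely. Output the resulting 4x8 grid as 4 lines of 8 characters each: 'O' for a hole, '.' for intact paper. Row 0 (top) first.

Op 1 fold_up: fold axis h@2; visible region now rows[0,2) x cols[0,8) = 2x8
Op 2 fold_right: fold axis v@4; visible region now rows[0,2) x cols[4,8) = 2x4
Op 3 fold_up: fold axis h@1; visible region now rows[0,1) x cols[4,8) = 1x4
Op 4 fold_right: fold axis v@6; visible region now rows[0,1) x cols[6,8) = 1x2
Op 5 cut(0, 1): punch at orig (0,7); cuts so far [(0, 7)]; region rows[0,1) x cols[6,8) = 1x2
Unfold 1 (reflect across v@6): 2 holes -> [(0, 4), (0, 7)]
Unfold 2 (reflect across h@1): 4 holes -> [(0, 4), (0, 7), (1, 4), (1, 7)]
Unfold 3 (reflect across v@4): 8 holes -> [(0, 0), (0, 3), (0, 4), (0, 7), (1, 0), (1, 3), (1, 4), (1, 7)]
Unfold 4 (reflect across h@2): 16 holes -> [(0, 0), (0, 3), (0, 4), (0, 7), (1, 0), (1, 3), (1, 4), (1, 7), (2, 0), (2, 3), (2, 4), (2, 7), (3, 0), (3, 3), (3, 4), (3, 7)]

Answer: O..OO..O
O..OO..O
O..OO..O
O..OO..O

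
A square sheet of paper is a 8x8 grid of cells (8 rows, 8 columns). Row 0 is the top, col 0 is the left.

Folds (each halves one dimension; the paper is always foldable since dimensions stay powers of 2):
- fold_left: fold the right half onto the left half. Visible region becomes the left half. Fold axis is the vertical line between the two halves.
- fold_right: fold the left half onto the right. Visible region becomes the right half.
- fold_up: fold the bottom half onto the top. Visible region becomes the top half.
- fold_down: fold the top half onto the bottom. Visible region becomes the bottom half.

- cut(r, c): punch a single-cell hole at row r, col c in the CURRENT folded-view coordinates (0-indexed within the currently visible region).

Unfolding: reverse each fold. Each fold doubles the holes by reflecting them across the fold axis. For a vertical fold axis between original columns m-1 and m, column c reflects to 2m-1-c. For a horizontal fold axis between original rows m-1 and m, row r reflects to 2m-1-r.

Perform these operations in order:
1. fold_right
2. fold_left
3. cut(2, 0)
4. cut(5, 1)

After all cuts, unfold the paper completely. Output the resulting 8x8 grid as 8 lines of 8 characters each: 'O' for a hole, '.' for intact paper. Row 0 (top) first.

Answer: ........
........
O..OO..O
........
........
.OO..OO.
........
........

Derivation:
Op 1 fold_right: fold axis v@4; visible region now rows[0,8) x cols[4,8) = 8x4
Op 2 fold_left: fold axis v@6; visible region now rows[0,8) x cols[4,6) = 8x2
Op 3 cut(2, 0): punch at orig (2,4); cuts so far [(2, 4)]; region rows[0,8) x cols[4,6) = 8x2
Op 4 cut(5, 1): punch at orig (5,5); cuts so far [(2, 4), (5, 5)]; region rows[0,8) x cols[4,6) = 8x2
Unfold 1 (reflect across v@6): 4 holes -> [(2, 4), (2, 7), (5, 5), (5, 6)]
Unfold 2 (reflect across v@4): 8 holes -> [(2, 0), (2, 3), (2, 4), (2, 7), (5, 1), (5, 2), (5, 5), (5, 6)]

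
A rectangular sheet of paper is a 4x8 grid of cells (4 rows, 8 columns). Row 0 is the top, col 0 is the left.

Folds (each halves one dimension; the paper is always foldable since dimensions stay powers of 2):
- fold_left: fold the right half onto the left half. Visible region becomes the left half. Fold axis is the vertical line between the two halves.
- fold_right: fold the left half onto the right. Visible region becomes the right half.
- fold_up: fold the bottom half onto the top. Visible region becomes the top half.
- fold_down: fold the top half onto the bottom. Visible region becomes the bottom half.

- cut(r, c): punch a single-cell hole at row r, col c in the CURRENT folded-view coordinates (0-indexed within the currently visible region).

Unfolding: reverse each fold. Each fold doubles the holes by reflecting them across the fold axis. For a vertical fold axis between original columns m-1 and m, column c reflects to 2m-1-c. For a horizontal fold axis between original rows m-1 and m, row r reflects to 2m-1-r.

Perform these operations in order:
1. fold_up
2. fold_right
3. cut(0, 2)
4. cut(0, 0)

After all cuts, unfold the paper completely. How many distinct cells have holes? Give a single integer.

Op 1 fold_up: fold axis h@2; visible region now rows[0,2) x cols[0,8) = 2x8
Op 2 fold_right: fold axis v@4; visible region now rows[0,2) x cols[4,8) = 2x4
Op 3 cut(0, 2): punch at orig (0,6); cuts so far [(0, 6)]; region rows[0,2) x cols[4,8) = 2x4
Op 4 cut(0, 0): punch at orig (0,4); cuts so far [(0, 4), (0, 6)]; region rows[0,2) x cols[4,8) = 2x4
Unfold 1 (reflect across v@4): 4 holes -> [(0, 1), (0, 3), (0, 4), (0, 6)]
Unfold 2 (reflect across h@2): 8 holes -> [(0, 1), (0, 3), (0, 4), (0, 6), (3, 1), (3, 3), (3, 4), (3, 6)]

Answer: 8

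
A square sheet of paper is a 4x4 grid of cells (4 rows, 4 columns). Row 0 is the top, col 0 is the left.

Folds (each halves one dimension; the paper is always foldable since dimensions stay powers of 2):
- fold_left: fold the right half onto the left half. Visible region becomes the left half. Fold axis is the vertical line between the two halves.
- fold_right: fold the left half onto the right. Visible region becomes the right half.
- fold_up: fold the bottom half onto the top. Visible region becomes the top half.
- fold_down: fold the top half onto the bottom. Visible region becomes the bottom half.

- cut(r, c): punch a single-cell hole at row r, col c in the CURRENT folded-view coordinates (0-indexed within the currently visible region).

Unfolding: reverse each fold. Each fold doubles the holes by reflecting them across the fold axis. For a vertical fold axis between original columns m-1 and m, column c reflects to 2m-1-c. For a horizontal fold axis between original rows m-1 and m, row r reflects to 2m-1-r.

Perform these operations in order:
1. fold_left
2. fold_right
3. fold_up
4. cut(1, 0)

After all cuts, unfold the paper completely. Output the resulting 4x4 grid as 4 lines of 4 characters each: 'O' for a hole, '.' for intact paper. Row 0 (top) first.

Op 1 fold_left: fold axis v@2; visible region now rows[0,4) x cols[0,2) = 4x2
Op 2 fold_right: fold axis v@1; visible region now rows[0,4) x cols[1,2) = 4x1
Op 3 fold_up: fold axis h@2; visible region now rows[0,2) x cols[1,2) = 2x1
Op 4 cut(1, 0): punch at orig (1,1); cuts so far [(1, 1)]; region rows[0,2) x cols[1,2) = 2x1
Unfold 1 (reflect across h@2): 2 holes -> [(1, 1), (2, 1)]
Unfold 2 (reflect across v@1): 4 holes -> [(1, 0), (1, 1), (2, 0), (2, 1)]
Unfold 3 (reflect across v@2): 8 holes -> [(1, 0), (1, 1), (1, 2), (1, 3), (2, 0), (2, 1), (2, 2), (2, 3)]

Answer: ....
OOOO
OOOO
....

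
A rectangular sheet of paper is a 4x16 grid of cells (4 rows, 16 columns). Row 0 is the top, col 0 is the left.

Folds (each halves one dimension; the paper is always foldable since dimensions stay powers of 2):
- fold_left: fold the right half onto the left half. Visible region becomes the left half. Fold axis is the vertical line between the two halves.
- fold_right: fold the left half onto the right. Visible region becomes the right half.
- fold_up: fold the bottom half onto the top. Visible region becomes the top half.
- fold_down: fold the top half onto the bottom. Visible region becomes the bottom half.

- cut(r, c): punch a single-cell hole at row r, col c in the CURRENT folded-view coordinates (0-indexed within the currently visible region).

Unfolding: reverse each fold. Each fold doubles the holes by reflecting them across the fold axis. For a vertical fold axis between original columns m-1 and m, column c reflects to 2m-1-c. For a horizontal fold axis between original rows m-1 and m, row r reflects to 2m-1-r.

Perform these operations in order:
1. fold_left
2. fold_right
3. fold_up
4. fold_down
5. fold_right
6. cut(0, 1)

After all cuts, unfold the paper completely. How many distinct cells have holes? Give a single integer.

Answer: 32

Derivation:
Op 1 fold_left: fold axis v@8; visible region now rows[0,4) x cols[0,8) = 4x8
Op 2 fold_right: fold axis v@4; visible region now rows[0,4) x cols[4,8) = 4x4
Op 3 fold_up: fold axis h@2; visible region now rows[0,2) x cols[4,8) = 2x4
Op 4 fold_down: fold axis h@1; visible region now rows[1,2) x cols[4,8) = 1x4
Op 5 fold_right: fold axis v@6; visible region now rows[1,2) x cols[6,8) = 1x2
Op 6 cut(0, 1): punch at orig (1,7); cuts so far [(1, 7)]; region rows[1,2) x cols[6,8) = 1x2
Unfold 1 (reflect across v@6): 2 holes -> [(1, 4), (1, 7)]
Unfold 2 (reflect across h@1): 4 holes -> [(0, 4), (0, 7), (1, 4), (1, 7)]
Unfold 3 (reflect across h@2): 8 holes -> [(0, 4), (0, 7), (1, 4), (1, 7), (2, 4), (2, 7), (3, 4), (3, 7)]
Unfold 4 (reflect across v@4): 16 holes -> [(0, 0), (0, 3), (0, 4), (0, 7), (1, 0), (1, 3), (1, 4), (1, 7), (2, 0), (2, 3), (2, 4), (2, 7), (3, 0), (3, 3), (3, 4), (3, 7)]
Unfold 5 (reflect across v@8): 32 holes -> [(0, 0), (0, 3), (0, 4), (0, 7), (0, 8), (0, 11), (0, 12), (0, 15), (1, 0), (1, 3), (1, 4), (1, 7), (1, 8), (1, 11), (1, 12), (1, 15), (2, 0), (2, 3), (2, 4), (2, 7), (2, 8), (2, 11), (2, 12), (2, 15), (3, 0), (3, 3), (3, 4), (3, 7), (3, 8), (3, 11), (3, 12), (3, 15)]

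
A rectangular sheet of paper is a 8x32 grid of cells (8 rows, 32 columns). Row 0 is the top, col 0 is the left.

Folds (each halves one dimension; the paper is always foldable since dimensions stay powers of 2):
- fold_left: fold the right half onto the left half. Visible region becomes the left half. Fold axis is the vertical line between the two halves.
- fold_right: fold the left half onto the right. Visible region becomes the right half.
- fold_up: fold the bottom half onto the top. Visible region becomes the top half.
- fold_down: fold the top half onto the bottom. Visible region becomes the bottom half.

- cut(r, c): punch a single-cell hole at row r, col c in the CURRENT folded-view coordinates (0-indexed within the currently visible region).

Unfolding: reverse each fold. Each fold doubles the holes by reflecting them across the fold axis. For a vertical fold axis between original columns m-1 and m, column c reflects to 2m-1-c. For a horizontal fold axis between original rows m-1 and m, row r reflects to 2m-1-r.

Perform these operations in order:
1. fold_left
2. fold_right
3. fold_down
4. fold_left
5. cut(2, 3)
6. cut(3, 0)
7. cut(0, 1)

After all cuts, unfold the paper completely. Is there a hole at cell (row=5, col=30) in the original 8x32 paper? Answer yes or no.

Op 1 fold_left: fold axis v@16; visible region now rows[0,8) x cols[0,16) = 8x16
Op 2 fold_right: fold axis v@8; visible region now rows[0,8) x cols[8,16) = 8x8
Op 3 fold_down: fold axis h@4; visible region now rows[4,8) x cols[8,16) = 4x8
Op 4 fold_left: fold axis v@12; visible region now rows[4,8) x cols[8,12) = 4x4
Op 5 cut(2, 3): punch at orig (6,11); cuts so far [(6, 11)]; region rows[4,8) x cols[8,12) = 4x4
Op 6 cut(3, 0): punch at orig (7,8); cuts so far [(6, 11), (7, 8)]; region rows[4,8) x cols[8,12) = 4x4
Op 7 cut(0, 1): punch at orig (4,9); cuts so far [(4, 9), (6, 11), (7, 8)]; region rows[4,8) x cols[8,12) = 4x4
Unfold 1 (reflect across v@12): 6 holes -> [(4, 9), (4, 14), (6, 11), (6, 12), (7, 8), (7, 15)]
Unfold 2 (reflect across h@4): 12 holes -> [(0, 8), (0, 15), (1, 11), (1, 12), (3, 9), (3, 14), (4, 9), (4, 14), (6, 11), (6, 12), (7, 8), (7, 15)]
Unfold 3 (reflect across v@8): 24 holes -> [(0, 0), (0, 7), (0, 8), (0, 15), (1, 3), (1, 4), (1, 11), (1, 12), (3, 1), (3, 6), (3, 9), (3, 14), (4, 1), (4, 6), (4, 9), (4, 14), (6, 3), (6, 4), (6, 11), (6, 12), (7, 0), (7, 7), (7, 8), (7, 15)]
Unfold 4 (reflect across v@16): 48 holes -> [(0, 0), (0, 7), (0, 8), (0, 15), (0, 16), (0, 23), (0, 24), (0, 31), (1, 3), (1, 4), (1, 11), (1, 12), (1, 19), (1, 20), (1, 27), (1, 28), (3, 1), (3, 6), (3, 9), (3, 14), (3, 17), (3, 22), (3, 25), (3, 30), (4, 1), (4, 6), (4, 9), (4, 14), (4, 17), (4, 22), (4, 25), (4, 30), (6, 3), (6, 4), (6, 11), (6, 12), (6, 19), (6, 20), (6, 27), (6, 28), (7, 0), (7, 7), (7, 8), (7, 15), (7, 16), (7, 23), (7, 24), (7, 31)]
Holes: [(0, 0), (0, 7), (0, 8), (0, 15), (0, 16), (0, 23), (0, 24), (0, 31), (1, 3), (1, 4), (1, 11), (1, 12), (1, 19), (1, 20), (1, 27), (1, 28), (3, 1), (3, 6), (3, 9), (3, 14), (3, 17), (3, 22), (3, 25), (3, 30), (4, 1), (4, 6), (4, 9), (4, 14), (4, 17), (4, 22), (4, 25), (4, 30), (6, 3), (6, 4), (6, 11), (6, 12), (6, 19), (6, 20), (6, 27), (6, 28), (7, 0), (7, 7), (7, 8), (7, 15), (7, 16), (7, 23), (7, 24), (7, 31)]

Answer: no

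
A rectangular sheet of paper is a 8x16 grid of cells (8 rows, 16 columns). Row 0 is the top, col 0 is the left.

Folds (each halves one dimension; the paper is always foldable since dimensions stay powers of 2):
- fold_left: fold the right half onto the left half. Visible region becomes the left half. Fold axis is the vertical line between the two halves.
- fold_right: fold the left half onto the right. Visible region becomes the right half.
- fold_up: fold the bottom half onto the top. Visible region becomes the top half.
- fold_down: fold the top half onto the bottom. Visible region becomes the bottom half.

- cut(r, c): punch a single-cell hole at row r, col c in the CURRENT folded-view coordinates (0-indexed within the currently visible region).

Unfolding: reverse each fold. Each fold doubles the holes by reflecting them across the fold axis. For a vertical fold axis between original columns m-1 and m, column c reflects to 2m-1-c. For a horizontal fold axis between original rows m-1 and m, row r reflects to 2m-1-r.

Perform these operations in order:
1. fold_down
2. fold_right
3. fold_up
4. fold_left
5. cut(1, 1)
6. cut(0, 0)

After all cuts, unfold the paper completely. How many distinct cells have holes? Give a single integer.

Op 1 fold_down: fold axis h@4; visible region now rows[4,8) x cols[0,16) = 4x16
Op 2 fold_right: fold axis v@8; visible region now rows[4,8) x cols[8,16) = 4x8
Op 3 fold_up: fold axis h@6; visible region now rows[4,6) x cols[8,16) = 2x8
Op 4 fold_left: fold axis v@12; visible region now rows[4,6) x cols[8,12) = 2x4
Op 5 cut(1, 1): punch at orig (5,9); cuts so far [(5, 9)]; region rows[4,6) x cols[8,12) = 2x4
Op 6 cut(0, 0): punch at orig (4,8); cuts so far [(4, 8), (5, 9)]; region rows[4,6) x cols[8,12) = 2x4
Unfold 1 (reflect across v@12): 4 holes -> [(4, 8), (4, 15), (5, 9), (5, 14)]
Unfold 2 (reflect across h@6): 8 holes -> [(4, 8), (4, 15), (5, 9), (5, 14), (6, 9), (6, 14), (7, 8), (7, 15)]
Unfold 3 (reflect across v@8): 16 holes -> [(4, 0), (4, 7), (4, 8), (4, 15), (5, 1), (5, 6), (5, 9), (5, 14), (6, 1), (6, 6), (6, 9), (6, 14), (7, 0), (7, 7), (7, 8), (7, 15)]
Unfold 4 (reflect across h@4): 32 holes -> [(0, 0), (0, 7), (0, 8), (0, 15), (1, 1), (1, 6), (1, 9), (1, 14), (2, 1), (2, 6), (2, 9), (2, 14), (3, 0), (3, 7), (3, 8), (3, 15), (4, 0), (4, 7), (4, 8), (4, 15), (5, 1), (5, 6), (5, 9), (5, 14), (6, 1), (6, 6), (6, 9), (6, 14), (7, 0), (7, 7), (7, 8), (7, 15)]

Answer: 32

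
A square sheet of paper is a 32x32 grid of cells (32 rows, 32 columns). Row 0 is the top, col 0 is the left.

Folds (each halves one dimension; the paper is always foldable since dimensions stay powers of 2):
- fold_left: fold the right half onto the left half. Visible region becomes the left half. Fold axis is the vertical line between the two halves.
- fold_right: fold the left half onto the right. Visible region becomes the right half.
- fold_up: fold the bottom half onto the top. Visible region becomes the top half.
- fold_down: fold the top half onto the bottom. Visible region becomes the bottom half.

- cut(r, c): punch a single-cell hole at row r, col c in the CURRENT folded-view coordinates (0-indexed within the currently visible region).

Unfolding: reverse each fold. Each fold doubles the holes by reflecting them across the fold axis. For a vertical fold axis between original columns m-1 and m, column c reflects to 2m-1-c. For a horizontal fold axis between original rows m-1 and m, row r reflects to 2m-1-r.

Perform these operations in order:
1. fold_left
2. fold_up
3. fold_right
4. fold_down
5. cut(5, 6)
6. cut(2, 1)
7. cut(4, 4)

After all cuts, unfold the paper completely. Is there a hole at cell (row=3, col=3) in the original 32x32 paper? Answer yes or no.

Answer: yes

Derivation:
Op 1 fold_left: fold axis v@16; visible region now rows[0,32) x cols[0,16) = 32x16
Op 2 fold_up: fold axis h@16; visible region now rows[0,16) x cols[0,16) = 16x16
Op 3 fold_right: fold axis v@8; visible region now rows[0,16) x cols[8,16) = 16x8
Op 4 fold_down: fold axis h@8; visible region now rows[8,16) x cols[8,16) = 8x8
Op 5 cut(5, 6): punch at orig (13,14); cuts so far [(13, 14)]; region rows[8,16) x cols[8,16) = 8x8
Op 6 cut(2, 1): punch at orig (10,9); cuts so far [(10, 9), (13, 14)]; region rows[8,16) x cols[8,16) = 8x8
Op 7 cut(4, 4): punch at orig (12,12); cuts so far [(10, 9), (12, 12), (13, 14)]; region rows[8,16) x cols[8,16) = 8x8
Unfold 1 (reflect across h@8): 6 holes -> [(2, 14), (3, 12), (5, 9), (10, 9), (12, 12), (13, 14)]
Unfold 2 (reflect across v@8): 12 holes -> [(2, 1), (2, 14), (3, 3), (3, 12), (5, 6), (5, 9), (10, 6), (10, 9), (12, 3), (12, 12), (13, 1), (13, 14)]
Unfold 3 (reflect across h@16): 24 holes -> [(2, 1), (2, 14), (3, 3), (3, 12), (5, 6), (5, 9), (10, 6), (10, 9), (12, 3), (12, 12), (13, 1), (13, 14), (18, 1), (18, 14), (19, 3), (19, 12), (21, 6), (21, 9), (26, 6), (26, 9), (28, 3), (28, 12), (29, 1), (29, 14)]
Unfold 4 (reflect across v@16): 48 holes -> [(2, 1), (2, 14), (2, 17), (2, 30), (3, 3), (3, 12), (3, 19), (3, 28), (5, 6), (5, 9), (5, 22), (5, 25), (10, 6), (10, 9), (10, 22), (10, 25), (12, 3), (12, 12), (12, 19), (12, 28), (13, 1), (13, 14), (13, 17), (13, 30), (18, 1), (18, 14), (18, 17), (18, 30), (19, 3), (19, 12), (19, 19), (19, 28), (21, 6), (21, 9), (21, 22), (21, 25), (26, 6), (26, 9), (26, 22), (26, 25), (28, 3), (28, 12), (28, 19), (28, 28), (29, 1), (29, 14), (29, 17), (29, 30)]
Holes: [(2, 1), (2, 14), (2, 17), (2, 30), (3, 3), (3, 12), (3, 19), (3, 28), (5, 6), (5, 9), (5, 22), (5, 25), (10, 6), (10, 9), (10, 22), (10, 25), (12, 3), (12, 12), (12, 19), (12, 28), (13, 1), (13, 14), (13, 17), (13, 30), (18, 1), (18, 14), (18, 17), (18, 30), (19, 3), (19, 12), (19, 19), (19, 28), (21, 6), (21, 9), (21, 22), (21, 25), (26, 6), (26, 9), (26, 22), (26, 25), (28, 3), (28, 12), (28, 19), (28, 28), (29, 1), (29, 14), (29, 17), (29, 30)]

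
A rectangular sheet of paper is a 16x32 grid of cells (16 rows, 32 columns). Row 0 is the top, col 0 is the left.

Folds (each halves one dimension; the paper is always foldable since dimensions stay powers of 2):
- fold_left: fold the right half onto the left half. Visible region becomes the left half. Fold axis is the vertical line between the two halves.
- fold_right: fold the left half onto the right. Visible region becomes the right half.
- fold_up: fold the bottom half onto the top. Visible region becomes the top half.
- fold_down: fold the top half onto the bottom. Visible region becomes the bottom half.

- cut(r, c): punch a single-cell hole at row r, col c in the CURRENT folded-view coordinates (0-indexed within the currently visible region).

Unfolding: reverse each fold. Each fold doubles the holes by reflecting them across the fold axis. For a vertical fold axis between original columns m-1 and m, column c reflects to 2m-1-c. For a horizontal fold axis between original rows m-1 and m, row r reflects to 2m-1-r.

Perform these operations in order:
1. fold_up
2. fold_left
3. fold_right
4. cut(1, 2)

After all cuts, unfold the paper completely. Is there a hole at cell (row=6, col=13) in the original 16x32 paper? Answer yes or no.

Answer: no

Derivation:
Op 1 fold_up: fold axis h@8; visible region now rows[0,8) x cols[0,32) = 8x32
Op 2 fold_left: fold axis v@16; visible region now rows[0,8) x cols[0,16) = 8x16
Op 3 fold_right: fold axis v@8; visible region now rows[0,8) x cols[8,16) = 8x8
Op 4 cut(1, 2): punch at orig (1,10); cuts so far [(1, 10)]; region rows[0,8) x cols[8,16) = 8x8
Unfold 1 (reflect across v@8): 2 holes -> [(1, 5), (1, 10)]
Unfold 2 (reflect across v@16): 4 holes -> [(1, 5), (1, 10), (1, 21), (1, 26)]
Unfold 3 (reflect across h@8): 8 holes -> [(1, 5), (1, 10), (1, 21), (1, 26), (14, 5), (14, 10), (14, 21), (14, 26)]
Holes: [(1, 5), (1, 10), (1, 21), (1, 26), (14, 5), (14, 10), (14, 21), (14, 26)]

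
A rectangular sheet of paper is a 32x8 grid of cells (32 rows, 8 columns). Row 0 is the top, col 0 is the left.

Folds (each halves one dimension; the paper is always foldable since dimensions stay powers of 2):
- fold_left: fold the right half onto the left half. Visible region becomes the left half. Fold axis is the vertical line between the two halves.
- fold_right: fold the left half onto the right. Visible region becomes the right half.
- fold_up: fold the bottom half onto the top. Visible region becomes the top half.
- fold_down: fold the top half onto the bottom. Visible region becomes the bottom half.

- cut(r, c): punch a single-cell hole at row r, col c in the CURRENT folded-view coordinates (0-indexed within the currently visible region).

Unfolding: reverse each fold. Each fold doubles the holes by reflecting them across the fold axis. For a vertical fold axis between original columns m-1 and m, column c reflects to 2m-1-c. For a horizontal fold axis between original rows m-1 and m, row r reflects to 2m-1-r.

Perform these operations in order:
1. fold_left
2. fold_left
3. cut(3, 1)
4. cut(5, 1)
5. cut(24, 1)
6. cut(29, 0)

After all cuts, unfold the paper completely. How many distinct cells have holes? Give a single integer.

Op 1 fold_left: fold axis v@4; visible region now rows[0,32) x cols[0,4) = 32x4
Op 2 fold_left: fold axis v@2; visible region now rows[0,32) x cols[0,2) = 32x2
Op 3 cut(3, 1): punch at orig (3,1); cuts so far [(3, 1)]; region rows[0,32) x cols[0,2) = 32x2
Op 4 cut(5, 1): punch at orig (5,1); cuts so far [(3, 1), (5, 1)]; region rows[0,32) x cols[0,2) = 32x2
Op 5 cut(24, 1): punch at orig (24,1); cuts so far [(3, 1), (5, 1), (24, 1)]; region rows[0,32) x cols[0,2) = 32x2
Op 6 cut(29, 0): punch at orig (29,0); cuts so far [(3, 1), (5, 1), (24, 1), (29, 0)]; region rows[0,32) x cols[0,2) = 32x2
Unfold 1 (reflect across v@2): 8 holes -> [(3, 1), (3, 2), (5, 1), (5, 2), (24, 1), (24, 2), (29, 0), (29, 3)]
Unfold 2 (reflect across v@4): 16 holes -> [(3, 1), (3, 2), (3, 5), (3, 6), (5, 1), (5, 2), (5, 5), (5, 6), (24, 1), (24, 2), (24, 5), (24, 6), (29, 0), (29, 3), (29, 4), (29, 7)]

Answer: 16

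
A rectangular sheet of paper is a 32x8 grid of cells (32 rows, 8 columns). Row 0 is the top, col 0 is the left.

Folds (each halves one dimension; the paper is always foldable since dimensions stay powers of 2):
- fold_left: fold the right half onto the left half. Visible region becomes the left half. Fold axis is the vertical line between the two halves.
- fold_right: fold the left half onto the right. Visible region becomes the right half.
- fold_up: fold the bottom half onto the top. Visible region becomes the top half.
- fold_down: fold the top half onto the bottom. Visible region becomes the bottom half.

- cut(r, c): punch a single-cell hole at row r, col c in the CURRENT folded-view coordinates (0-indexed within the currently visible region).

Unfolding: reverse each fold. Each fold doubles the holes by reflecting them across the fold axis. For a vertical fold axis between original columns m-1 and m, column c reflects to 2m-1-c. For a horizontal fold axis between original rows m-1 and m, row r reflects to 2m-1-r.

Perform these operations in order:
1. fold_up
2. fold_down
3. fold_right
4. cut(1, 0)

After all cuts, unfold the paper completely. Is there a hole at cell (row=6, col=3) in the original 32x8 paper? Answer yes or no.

Answer: yes

Derivation:
Op 1 fold_up: fold axis h@16; visible region now rows[0,16) x cols[0,8) = 16x8
Op 2 fold_down: fold axis h@8; visible region now rows[8,16) x cols[0,8) = 8x8
Op 3 fold_right: fold axis v@4; visible region now rows[8,16) x cols[4,8) = 8x4
Op 4 cut(1, 0): punch at orig (9,4); cuts so far [(9, 4)]; region rows[8,16) x cols[4,8) = 8x4
Unfold 1 (reflect across v@4): 2 holes -> [(9, 3), (9, 4)]
Unfold 2 (reflect across h@8): 4 holes -> [(6, 3), (6, 4), (9, 3), (9, 4)]
Unfold 3 (reflect across h@16): 8 holes -> [(6, 3), (6, 4), (9, 3), (9, 4), (22, 3), (22, 4), (25, 3), (25, 4)]
Holes: [(6, 3), (6, 4), (9, 3), (9, 4), (22, 3), (22, 4), (25, 3), (25, 4)]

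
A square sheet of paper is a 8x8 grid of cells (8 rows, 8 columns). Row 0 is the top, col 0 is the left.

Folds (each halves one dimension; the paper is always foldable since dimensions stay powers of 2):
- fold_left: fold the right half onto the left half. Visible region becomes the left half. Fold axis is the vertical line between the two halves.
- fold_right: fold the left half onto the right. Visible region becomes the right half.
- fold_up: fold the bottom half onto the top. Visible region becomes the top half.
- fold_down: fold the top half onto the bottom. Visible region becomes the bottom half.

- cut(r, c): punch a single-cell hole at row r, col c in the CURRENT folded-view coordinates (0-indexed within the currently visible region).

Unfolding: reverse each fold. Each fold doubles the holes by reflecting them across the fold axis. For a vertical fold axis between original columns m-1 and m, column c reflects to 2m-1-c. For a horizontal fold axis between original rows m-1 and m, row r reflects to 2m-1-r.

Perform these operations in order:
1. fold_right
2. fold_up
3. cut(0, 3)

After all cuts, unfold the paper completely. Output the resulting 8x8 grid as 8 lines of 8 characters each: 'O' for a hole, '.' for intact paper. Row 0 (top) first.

Op 1 fold_right: fold axis v@4; visible region now rows[0,8) x cols[4,8) = 8x4
Op 2 fold_up: fold axis h@4; visible region now rows[0,4) x cols[4,8) = 4x4
Op 3 cut(0, 3): punch at orig (0,7); cuts so far [(0, 7)]; region rows[0,4) x cols[4,8) = 4x4
Unfold 1 (reflect across h@4): 2 holes -> [(0, 7), (7, 7)]
Unfold 2 (reflect across v@4): 4 holes -> [(0, 0), (0, 7), (7, 0), (7, 7)]

Answer: O......O
........
........
........
........
........
........
O......O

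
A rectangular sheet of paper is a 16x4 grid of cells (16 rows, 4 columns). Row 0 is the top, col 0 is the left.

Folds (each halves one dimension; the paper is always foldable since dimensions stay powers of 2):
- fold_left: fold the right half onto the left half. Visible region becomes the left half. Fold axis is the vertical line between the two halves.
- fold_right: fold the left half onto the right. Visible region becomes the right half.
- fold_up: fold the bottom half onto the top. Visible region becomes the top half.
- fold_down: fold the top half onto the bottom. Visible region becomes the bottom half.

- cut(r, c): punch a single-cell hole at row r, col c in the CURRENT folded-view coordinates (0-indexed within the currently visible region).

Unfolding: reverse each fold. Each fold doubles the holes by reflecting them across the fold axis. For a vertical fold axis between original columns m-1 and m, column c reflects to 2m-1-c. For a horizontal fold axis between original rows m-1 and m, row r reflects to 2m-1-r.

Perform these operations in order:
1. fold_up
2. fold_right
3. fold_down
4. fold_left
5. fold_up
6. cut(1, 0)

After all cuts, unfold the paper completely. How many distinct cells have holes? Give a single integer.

Op 1 fold_up: fold axis h@8; visible region now rows[0,8) x cols[0,4) = 8x4
Op 2 fold_right: fold axis v@2; visible region now rows[0,8) x cols[2,4) = 8x2
Op 3 fold_down: fold axis h@4; visible region now rows[4,8) x cols[2,4) = 4x2
Op 4 fold_left: fold axis v@3; visible region now rows[4,8) x cols[2,3) = 4x1
Op 5 fold_up: fold axis h@6; visible region now rows[4,6) x cols[2,3) = 2x1
Op 6 cut(1, 0): punch at orig (5,2); cuts so far [(5, 2)]; region rows[4,6) x cols[2,3) = 2x1
Unfold 1 (reflect across h@6): 2 holes -> [(5, 2), (6, 2)]
Unfold 2 (reflect across v@3): 4 holes -> [(5, 2), (5, 3), (6, 2), (6, 3)]
Unfold 3 (reflect across h@4): 8 holes -> [(1, 2), (1, 3), (2, 2), (2, 3), (5, 2), (5, 3), (6, 2), (6, 3)]
Unfold 4 (reflect across v@2): 16 holes -> [(1, 0), (1, 1), (1, 2), (1, 3), (2, 0), (2, 1), (2, 2), (2, 3), (5, 0), (5, 1), (5, 2), (5, 3), (6, 0), (6, 1), (6, 2), (6, 3)]
Unfold 5 (reflect across h@8): 32 holes -> [(1, 0), (1, 1), (1, 2), (1, 3), (2, 0), (2, 1), (2, 2), (2, 3), (5, 0), (5, 1), (5, 2), (5, 3), (6, 0), (6, 1), (6, 2), (6, 3), (9, 0), (9, 1), (9, 2), (9, 3), (10, 0), (10, 1), (10, 2), (10, 3), (13, 0), (13, 1), (13, 2), (13, 3), (14, 0), (14, 1), (14, 2), (14, 3)]

Answer: 32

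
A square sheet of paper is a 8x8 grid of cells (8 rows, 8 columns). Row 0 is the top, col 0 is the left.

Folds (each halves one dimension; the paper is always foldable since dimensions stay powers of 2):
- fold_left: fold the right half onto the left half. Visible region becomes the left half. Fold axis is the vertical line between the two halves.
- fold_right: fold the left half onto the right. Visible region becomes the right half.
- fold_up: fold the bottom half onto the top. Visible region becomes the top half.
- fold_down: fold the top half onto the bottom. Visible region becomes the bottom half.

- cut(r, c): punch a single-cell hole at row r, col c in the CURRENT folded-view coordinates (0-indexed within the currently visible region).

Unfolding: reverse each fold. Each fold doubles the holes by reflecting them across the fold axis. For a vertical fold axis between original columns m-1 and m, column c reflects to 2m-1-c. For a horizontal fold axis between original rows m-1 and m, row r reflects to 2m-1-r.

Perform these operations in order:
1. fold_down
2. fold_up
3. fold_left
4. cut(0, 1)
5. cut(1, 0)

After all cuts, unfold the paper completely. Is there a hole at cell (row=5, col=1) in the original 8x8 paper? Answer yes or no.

Answer: no

Derivation:
Op 1 fold_down: fold axis h@4; visible region now rows[4,8) x cols[0,8) = 4x8
Op 2 fold_up: fold axis h@6; visible region now rows[4,6) x cols[0,8) = 2x8
Op 3 fold_left: fold axis v@4; visible region now rows[4,6) x cols[0,4) = 2x4
Op 4 cut(0, 1): punch at orig (4,1); cuts so far [(4, 1)]; region rows[4,6) x cols[0,4) = 2x4
Op 5 cut(1, 0): punch at orig (5,0); cuts so far [(4, 1), (5, 0)]; region rows[4,6) x cols[0,4) = 2x4
Unfold 1 (reflect across v@4): 4 holes -> [(4, 1), (4, 6), (5, 0), (5, 7)]
Unfold 2 (reflect across h@6): 8 holes -> [(4, 1), (4, 6), (5, 0), (5, 7), (6, 0), (6, 7), (7, 1), (7, 6)]
Unfold 3 (reflect across h@4): 16 holes -> [(0, 1), (0, 6), (1, 0), (1, 7), (2, 0), (2, 7), (3, 1), (3, 6), (4, 1), (4, 6), (5, 0), (5, 7), (6, 0), (6, 7), (7, 1), (7, 6)]
Holes: [(0, 1), (0, 6), (1, 0), (1, 7), (2, 0), (2, 7), (3, 1), (3, 6), (4, 1), (4, 6), (5, 0), (5, 7), (6, 0), (6, 7), (7, 1), (7, 6)]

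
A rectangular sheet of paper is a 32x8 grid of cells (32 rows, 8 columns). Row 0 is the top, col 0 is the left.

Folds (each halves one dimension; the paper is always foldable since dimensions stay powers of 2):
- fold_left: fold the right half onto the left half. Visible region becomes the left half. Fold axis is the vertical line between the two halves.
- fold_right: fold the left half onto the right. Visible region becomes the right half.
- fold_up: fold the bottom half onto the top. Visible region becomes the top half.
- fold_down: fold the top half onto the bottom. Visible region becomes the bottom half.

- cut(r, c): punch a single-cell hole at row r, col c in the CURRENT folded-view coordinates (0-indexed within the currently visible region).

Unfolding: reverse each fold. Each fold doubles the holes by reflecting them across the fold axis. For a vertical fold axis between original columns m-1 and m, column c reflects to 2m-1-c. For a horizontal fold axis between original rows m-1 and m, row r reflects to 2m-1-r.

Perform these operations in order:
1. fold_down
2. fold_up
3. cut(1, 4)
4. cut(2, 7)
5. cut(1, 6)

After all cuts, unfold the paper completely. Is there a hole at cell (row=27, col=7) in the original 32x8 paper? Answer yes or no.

Answer: no

Derivation:
Op 1 fold_down: fold axis h@16; visible region now rows[16,32) x cols[0,8) = 16x8
Op 2 fold_up: fold axis h@24; visible region now rows[16,24) x cols[0,8) = 8x8
Op 3 cut(1, 4): punch at orig (17,4); cuts so far [(17, 4)]; region rows[16,24) x cols[0,8) = 8x8
Op 4 cut(2, 7): punch at orig (18,7); cuts so far [(17, 4), (18, 7)]; region rows[16,24) x cols[0,8) = 8x8
Op 5 cut(1, 6): punch at orig (17,6); cuts so far [(17, 4), (17, 6), (18, 7)]; region rows[16,24) x cols[0,8) = 8x8
Unfold 1 (reflect across h@24): 6 holes -> [(17, 4), (17, 6), (18, 7), (29, 7), (30, 4), (30, 6)]
Unfold 2 (reflect across h@16): 12 holes -> [(1, 4), (1, 6), (2, 7), (13, 7), (14, 4), (14, 6), (17, 4), (17, 6), (18, 7), (29, 7), (30, 4), (30, 6)]
Holes: [(1, 4), (1, 6), (2, 7), (13, 7), (14, 4), (14, 6), (17, 4), (17, 6), (18, 7), (29, 7), (30, 4), (30, 6)]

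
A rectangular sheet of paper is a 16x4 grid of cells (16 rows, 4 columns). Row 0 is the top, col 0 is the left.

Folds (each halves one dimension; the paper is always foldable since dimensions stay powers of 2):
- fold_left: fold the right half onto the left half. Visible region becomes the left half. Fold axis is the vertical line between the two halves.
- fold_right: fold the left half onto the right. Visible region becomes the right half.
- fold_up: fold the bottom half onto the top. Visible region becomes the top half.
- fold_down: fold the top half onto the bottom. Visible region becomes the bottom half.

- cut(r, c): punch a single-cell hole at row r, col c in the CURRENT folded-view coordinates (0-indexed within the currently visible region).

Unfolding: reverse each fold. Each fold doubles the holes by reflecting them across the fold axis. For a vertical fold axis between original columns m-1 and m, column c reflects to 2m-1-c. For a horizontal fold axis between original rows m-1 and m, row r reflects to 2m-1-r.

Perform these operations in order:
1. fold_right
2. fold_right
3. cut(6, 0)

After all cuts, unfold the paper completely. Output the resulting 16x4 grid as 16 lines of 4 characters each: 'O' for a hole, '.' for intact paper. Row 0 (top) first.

Answer: ....
....
....
....
....
....
OOOO
....
....
....
....
....
....
....
....
....

Derivation:
Op 1 fold_right: fold axis v@2; visible region now rows[0,16) x cols[2,4) = 16x2
Op 2 fold_right: fold axis v@3; visible region now rows[0,16) x cols[3,4) = 16x1
Op 3 cut(6, 0): punch at orig (6,3); cuts so far [(6, 3)]; region rows[0,16) x cols[3,4) = 16x1
Unfold 1 (reflect across v@3): 2 holes -> [(6, 2), (6, 3)]
Unfold 2 (reflect across v@2): 4 holes -> [(6, 0), (6, 1), (6, 2), (6, 3)]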